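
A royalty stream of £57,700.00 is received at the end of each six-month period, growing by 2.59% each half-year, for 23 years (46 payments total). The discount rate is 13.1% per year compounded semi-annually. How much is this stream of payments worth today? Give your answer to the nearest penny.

Periodic rate r = 0.131/2 per half-year; n is counted in half-years.
Growing ordinary annuity: PV = PMT₁ × [1 − ((1+g)/(1+r))^n] / (r − g) = 57,700 × [1 − ((1+0.0259)/(1+r))^46] / (r − 0.0259) = £1,201,886.90.

£1,201,886.90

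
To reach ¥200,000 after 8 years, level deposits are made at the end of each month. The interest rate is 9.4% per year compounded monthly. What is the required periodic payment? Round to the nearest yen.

Level ordinary annuity; solve FV = PMT × [((1+r)^n − 1)/r] for PMT.
Periodic rate r = 0.094/12 per month; n is counted in months.
With n = 96: PMT = 200,000 / ([((1+r)^n − 1)/r]) = ¥1,405

¥1,405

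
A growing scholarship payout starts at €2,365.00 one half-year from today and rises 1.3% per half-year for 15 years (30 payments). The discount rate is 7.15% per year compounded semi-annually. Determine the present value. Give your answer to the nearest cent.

Periodic rate r = 0.0715/2 per half-year; n is counted in half-years.
Growing ordinary annuity: PV = PMT₁ × [1 − ((1+g)/(1+r))^n] / (r − g) = 2,365 × [1 − ((1+0.013)/(1+r))^30] / (r − 0.013) = €50,562.98.

€50,562.98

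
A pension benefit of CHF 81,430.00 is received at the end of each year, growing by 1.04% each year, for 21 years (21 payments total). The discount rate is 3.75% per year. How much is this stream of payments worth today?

CHF 1,281,242.55

Periodic rate r = 0.0375 per year.
Growing ordinary annuity: PV = PMT₁ × [1 − ((1+g)/(1+r))^n] / (r − g) = 81,430 × [1 − ((1+0.0104)/(1+r))^21] / (r − 0.0104) = CHF 1,281,242.55.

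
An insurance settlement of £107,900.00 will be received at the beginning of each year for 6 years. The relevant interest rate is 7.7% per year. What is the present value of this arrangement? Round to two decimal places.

£542,141.41

This is an annuity due: 6 payments of £107,900.00 at the beginning of each year.
Periodic rate r = 0.077 per year.
PV = PMT × [(1 − (1+r)^−n)/r] × (1+r) = 107,900 × [1 − (1+r)^−6] / r × (1+r) = £542,141.41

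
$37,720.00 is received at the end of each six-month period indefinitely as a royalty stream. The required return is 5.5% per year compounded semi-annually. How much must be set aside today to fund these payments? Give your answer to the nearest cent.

$1,371,636.36

Periodic rate r = 0.055/2 per half-year.
Level perpetuity: PV = PMT / r = 37,720 / (0.055/2) = $1,371,636.36.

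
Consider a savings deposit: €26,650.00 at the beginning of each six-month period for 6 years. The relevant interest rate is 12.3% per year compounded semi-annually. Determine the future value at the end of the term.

This is an annuity due: 12 deposits of €26,650.00 at the beginning of each six-month period.
Periodic rate r = 0.123/2 per half-year; n is counted in half-years.
FV = PMT × [((1+r)^n − 1)/r] × (1+r) = 26,650 × [(1+r)^12 − 1] / r × (1+r) = €481,433.76

€481,433.76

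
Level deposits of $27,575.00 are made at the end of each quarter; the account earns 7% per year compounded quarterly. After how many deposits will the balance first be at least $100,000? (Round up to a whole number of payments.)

4 payments

Periodic rate r = 0.07/4 per quarter; n is counted in quarters.
Ordinary annuity FV: 100,000 = 27,575 × [((1+r)^n − 1)/r].
(1+r)^n = 1 + 100,000 × r / 27,575, so n = ln(1 + 100,000·r/27,575) / ln(1+r) = 3.55.
Round up to a whole number of payments: n = 4.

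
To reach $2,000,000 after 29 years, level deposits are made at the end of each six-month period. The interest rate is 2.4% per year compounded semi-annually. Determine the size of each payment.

Level ordinary annuity; solve FV = PMT × [((1+r)^n − 1)/r] for PMT.
Periodic rate r = 0.024/2 per half-year; n is counted in half-years.
With n = 58: PMT = 2,000,000 / ([((1+r)^n − 1)/r]) = $24,062.04

$24,062.04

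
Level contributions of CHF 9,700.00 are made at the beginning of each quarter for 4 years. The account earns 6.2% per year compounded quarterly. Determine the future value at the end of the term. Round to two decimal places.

This is an annuity due: 16 deposits of CHF 9,700.00 at the beginning of each quarter.
Periodic rate r = 0.062/4 per quarter; n is counted in quarters.
FV = PMT × [((1+r)^n − 1)/r] × (1+r) = 9,700 × [(1+r)^16 − 1] / r × (1+r) = CHF 177,321.83

CHF 177,321.83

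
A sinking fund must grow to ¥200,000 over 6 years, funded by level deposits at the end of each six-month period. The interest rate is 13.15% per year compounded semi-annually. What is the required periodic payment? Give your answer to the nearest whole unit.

Level ordinary annuity; solve FV = PMT × [((1+r)^n − 1)/r] for PMT.
Periodic rate r = 0.1315/2 per half-year; n is counted in half-years.
With n = 12: PMT = 200,000 / ([((1+r)^n − 1)/r]) = ¥11,463

¥11,463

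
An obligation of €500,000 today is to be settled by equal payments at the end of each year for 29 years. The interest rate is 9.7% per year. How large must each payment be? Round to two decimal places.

Level ordinary annuity; solve PV = PMT × [(1 − (1+r)^−n)/r] for PMT.
Periodic rate r = 0.097 per year.
With n = 29: PMT = 500,000 / ([(1 − (1+r)^−n)/r]) = €52,051.76

€52,051.76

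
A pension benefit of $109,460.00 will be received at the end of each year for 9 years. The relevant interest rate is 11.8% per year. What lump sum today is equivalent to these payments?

This is an ordinary annuity: 9 payments of $109,460.00 at the end of each year.
Periodic rate r = 0.118 per year.
PV = PMT × [(1 − (1+r)^−n)/r] = 109,460 × [1 − (1+r)^−9] / r = $587,691.08

$587,691.08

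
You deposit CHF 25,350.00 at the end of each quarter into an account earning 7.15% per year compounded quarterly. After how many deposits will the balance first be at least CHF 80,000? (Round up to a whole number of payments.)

4 payments

Periodic rate r = 0.0715/4 per quarter; n is counted in quarters.
Ordinary annuity FV: 80,000 = 25,350 × [((1+r)^n − 1)/r].
(1+r)^n = 1 + 80,000 × r / 25,350, so n = ln(1 + 80,000·r/25,350) / ln(1+r) = 3.10.
Round up to a whole number of payments: n = 4.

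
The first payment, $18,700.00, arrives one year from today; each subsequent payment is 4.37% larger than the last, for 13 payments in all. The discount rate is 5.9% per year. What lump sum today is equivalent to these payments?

Periodic rate r = 0.059 per year.
Growing ordinary annuity: PV = PMT₁ × [1 − ((1+g)/(1+r))^n] / (r − g) = 18,700 × [1 − ((1+0.0437)/(1+r))^13] / (r − 0.0437) = $210,674.03.

$210,674.03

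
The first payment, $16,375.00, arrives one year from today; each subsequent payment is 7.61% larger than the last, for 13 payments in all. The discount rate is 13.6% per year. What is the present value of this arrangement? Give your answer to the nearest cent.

Periodic rate r = 0.136 per year.
Growing ordinary annuity: PV = PMT₁ × [1 − ((1+g)/(1+r))^n] / (r − g) = 16,375 × [1 − ((1+0.0761)/(1+r))^13] / (r − 0.0761) = $138,189.81.

$138,189.81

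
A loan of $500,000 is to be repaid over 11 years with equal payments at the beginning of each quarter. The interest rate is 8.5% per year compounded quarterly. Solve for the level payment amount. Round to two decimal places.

$17,237.88

Level annuity due; solve PV = PMT × [(1 − (1+r)^−n)/r] × (1+r) for PMT.
Periodic rate r = 0.085/4 per quarter; n is counted in quarters.
With n = 44: PMT = 500,000 / ([(1 − (1+r)^−n)/r] × (1+r)) = $17,237.88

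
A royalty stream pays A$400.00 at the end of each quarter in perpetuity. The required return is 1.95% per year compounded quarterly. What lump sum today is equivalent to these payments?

Periodic rate r = 0.0195/4 per quarter.
Level perpetuity: PV = PMT / r = 400 / (0.0195/4) = A$82,051.28.

A$82,051.28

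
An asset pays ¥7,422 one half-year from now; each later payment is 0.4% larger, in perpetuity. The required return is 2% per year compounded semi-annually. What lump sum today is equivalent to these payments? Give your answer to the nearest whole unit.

Periodic rate r = 0.02/2 per half-year.
Growing perpetuity (Gordon): PV = PMT₁ / (r − g) = 7,422 / (r − 0.004) = ¥1,237,000.

¥1,237,000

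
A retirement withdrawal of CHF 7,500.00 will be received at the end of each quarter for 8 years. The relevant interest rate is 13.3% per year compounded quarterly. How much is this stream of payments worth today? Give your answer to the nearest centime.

This is an ordinary annuity: 32 payments of CHF 7,500.00 at the end of each quarter.
Periodic rate r = 0.133/4 per quarter; n is counted in quarters.
PV = PMT × [(1 − (1+r)^−n)/r] = 7,500 × [1 − (1+r)^−32] / r = CHF 146,369.16

CHF 146,369.16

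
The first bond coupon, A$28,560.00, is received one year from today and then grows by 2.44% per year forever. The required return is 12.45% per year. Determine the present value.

Periodic rate r = 0.1245 per year.
Growing perpetuity (Gordon): PV = PMT₁ / (r − g) = 28,560 / (r − 0.0244) = A$285,314.69.

A$285,314.69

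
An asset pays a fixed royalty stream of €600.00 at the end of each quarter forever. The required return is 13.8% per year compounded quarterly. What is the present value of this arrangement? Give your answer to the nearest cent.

€17,391.30

Periodic rate r = 0.138/4 per quarter.
Level perpetuity: PV = PMT / r = 600 / (0.138/4) = €17,391.30.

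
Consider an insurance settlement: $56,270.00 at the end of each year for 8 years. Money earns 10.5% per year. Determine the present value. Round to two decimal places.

$294,809.10

This is an ordinary annuity: 8 payments of $56,270.00 at the end of each year.
Periodic rate r = 0.105 per year.
PV = PMT × [(1 − (1+r)^−n)/r] = 56,270 × [1 − (1+r)^−8] / r = $294,809.10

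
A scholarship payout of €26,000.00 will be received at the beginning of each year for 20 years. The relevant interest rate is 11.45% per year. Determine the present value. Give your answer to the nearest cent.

This is an annuity due: 20 payments of €26,000.00 at the beginning of each year.
Periodic rate r = 0.1145 per year.
PV = PMT × [(1 − (1+r)^−n)/r] × (1+r) = 26,000 × [1 − (1+r)^−20] / r × (1+r) = €224,124.38

€224,124.38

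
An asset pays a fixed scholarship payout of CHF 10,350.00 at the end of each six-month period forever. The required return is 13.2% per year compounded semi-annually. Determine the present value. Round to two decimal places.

Periodic rate r = 0.132/2 per half-year.
Level perpetuity: PV = PMT / r = 10,350 / (0.132/2) = CHF 156,818.18.

CHF 156,818.18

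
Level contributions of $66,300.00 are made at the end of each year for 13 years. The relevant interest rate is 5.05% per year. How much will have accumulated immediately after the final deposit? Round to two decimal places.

This is an ordinary annuity: 13 deposits of $66,300.00 at the end of each year.
Periodic rate r = 0.0505 per year.
FV = PMT × [((1+r)^n − 1)/r] = 66,300 × [(1+r)^13 − 1] / r = $1,178,112.43

$1,178,112.43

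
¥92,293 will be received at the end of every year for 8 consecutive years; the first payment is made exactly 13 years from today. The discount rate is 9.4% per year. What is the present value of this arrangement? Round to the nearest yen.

Ordinary annuity of 8 payments, first payment at period 13.
Periodic rate r = 0.094 per year.
The ordinary-annuity PV formula values the stream one period before the first payment (period 12); discount that back 12 periods:
PV₀ = 92,293 × [1 − (1+r)^−8] / r × (1+r)^−12 = ¥171,252

¥171,252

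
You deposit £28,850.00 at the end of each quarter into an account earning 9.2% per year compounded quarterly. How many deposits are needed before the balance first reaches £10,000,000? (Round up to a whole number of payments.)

97 payments

Periodic rate r = 0.092/4 per quarter; n is counted in quarters.
Ordinary annuity FV: 10,000,000 = 28,850 × [((1+r)^n − 1)/r].
(1+r)^n = 1 + 10,000,000 × r / 28,850, so n = ln(1 + 10,000,000·r/28,850) / ln(1+r) = 96.49.
Round up to a whole number of payments: n = 97.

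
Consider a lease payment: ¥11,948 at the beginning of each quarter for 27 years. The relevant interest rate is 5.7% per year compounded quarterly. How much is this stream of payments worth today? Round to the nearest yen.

¥665,918

This is an annuity due: 108 payments of ¥11,948 at the beginning of each quarter.
Periodic rate r = 0.057/4 per quarter; n is counted in quarters.
PV = PMT × [(1 − (1+r)^−n)/r] × (1+r) = 11,948 × [1 − (1+r)^−108] / r × (1+r) = ¥665,918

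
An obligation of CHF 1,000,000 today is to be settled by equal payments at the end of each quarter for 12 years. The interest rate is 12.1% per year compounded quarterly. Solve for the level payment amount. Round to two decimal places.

CHF 39,760.57

Level ordinary annuity; solve PV = PMT × [(1 − (1+r)^−n)/r] for PMT.
Periodic rate r = 0.121/4 per quarter; n is counted in quarters.
With n = 48: PMT = 1,000,000 / ([(1 − (1+r)^−n)/r]) = CHF 39,760.57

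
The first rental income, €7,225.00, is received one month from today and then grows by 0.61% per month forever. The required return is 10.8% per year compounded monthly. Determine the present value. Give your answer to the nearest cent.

€2,491,379.31

Periodic rate r = 0.108/12 per month.
Growing perpetuity (Gordon): PV = PMT₁ / (r − g) = 7,225 / (r − 0.0061) = €2,491,379.31.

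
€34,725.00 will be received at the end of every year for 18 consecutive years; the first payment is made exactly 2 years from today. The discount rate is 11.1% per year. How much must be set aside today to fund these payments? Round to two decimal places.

€239,242.09

Ordinary annuity of 18 payments, first payment at period 2.
Periodic rate r = 0.111 per year.
The ordinary-annuity PV formula values the stream one period before the first payment (period 1); discount that back 1 periods:
PV₀ = 34,725 × [1 − (1+r)^−18] / r × (1+r)^−1 = €239,242.09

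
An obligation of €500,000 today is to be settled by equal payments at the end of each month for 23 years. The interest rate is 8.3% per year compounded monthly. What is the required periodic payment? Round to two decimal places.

€4,064.83

Level ordinary annuity; solve PV = PMT × [(1 − (1+r)^−n)/r] for PMT.
Periodic rate r = 0.083/12 per month; n is counted in months.
With n = 276: PMT = 500,000 / ([(1 − (1+r)^−n)/r]) = €4,064.83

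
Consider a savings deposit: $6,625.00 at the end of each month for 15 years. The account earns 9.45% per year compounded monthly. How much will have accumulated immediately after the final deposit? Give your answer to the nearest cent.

This is an ordinary annuity: 180 deposits of $6,625.00 at the end of each month.
Periodic rate r = 0.0945/12 per month; n is counted in months.
FV = PMT × [((1+r)^n − 1)/r] = 6,625 × [(1+r)^180 − 1] / r = $2,611,251.93

$2,611,251.93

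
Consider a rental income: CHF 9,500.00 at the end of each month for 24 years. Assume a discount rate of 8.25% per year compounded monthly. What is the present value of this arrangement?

This is an ordinary annuity: 288 payments of CHF 9,500.00 at the end of each month.
Periodic rate r = 0.0825/12 per month; n is counted in months.
PV = PMT × [(1 − (1+r)^−n)/r] = 9,500 × [1 − (1+r)^−288] / r = CHF 1,189,734.59

CHF 1,189,734.59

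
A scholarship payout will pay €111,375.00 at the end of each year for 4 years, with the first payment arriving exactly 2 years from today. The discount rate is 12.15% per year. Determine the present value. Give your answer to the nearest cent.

Ordinary annuity of 4 payments, first payment at period 2.
Periodic rate r = 0.1215 per year.
The ordinary-annuity PV formula values the stream one period before the first payment (period 1); discount that back 1 periods:
PV₀ = 111,375 × [1 − (1+r)^−4] / r × (1+r)^−1 = €300,685.56

€300,685.56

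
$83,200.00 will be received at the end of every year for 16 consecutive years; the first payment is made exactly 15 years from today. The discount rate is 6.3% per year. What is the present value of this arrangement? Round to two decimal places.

Ordinary annuity of 16 payments, first payment at period 15.
Periodic rate r = 0.063 per year.
The ordinary-annuity PV formula values the stream one period before the first payment (period 14); discount that back 14 periods:
PV₀ = 83,200 × [1 − (1+r)^−16] / r × (1+r)^−14 = $350,213.52

$350,213.52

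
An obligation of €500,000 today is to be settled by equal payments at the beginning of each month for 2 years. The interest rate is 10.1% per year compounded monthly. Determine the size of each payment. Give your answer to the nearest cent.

€22,902.78

Level annuity due; solve PV = PMT × [(1 − (1+r)^−n)/r] × (1+r) for PMT.
Periodic rate r = 0.101/12 per month; n is counted in months.
With n = 24: PMT = 500,000 / ([(1 − (1+r)^−n)/r] × (1+r)) = €22,902.78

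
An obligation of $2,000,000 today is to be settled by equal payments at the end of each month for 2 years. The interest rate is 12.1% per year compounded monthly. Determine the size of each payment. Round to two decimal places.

Level ordinary annuity; solve PV = PMT × [(1 − (1+r)^−n)/r] for PMT.
Periodic rate r = 0.121/12 per month; n is counted in months.
With n = 24: PMT = 2,000,000 / ([(1 − (1+r)^−n)/r]) = $94,240.37

$94,240.37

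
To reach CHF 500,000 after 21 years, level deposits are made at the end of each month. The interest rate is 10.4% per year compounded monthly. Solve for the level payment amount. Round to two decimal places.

CHF 555.66

Level ordinary annuity; solve FV = PMT × [((1+r)^n − 1)/r] for PMT.
Periodic rate r = 0.104/12 per month; n is counted in months.
With n = 252: PMT = 500,000 / ([((1+r)^n − 1)/r]) = CHF 555.66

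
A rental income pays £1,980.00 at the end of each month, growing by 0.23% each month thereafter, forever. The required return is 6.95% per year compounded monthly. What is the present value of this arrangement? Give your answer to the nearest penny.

£567,064.44

Periodic rate r = 0.0695/12 per month.
Growing perpetuity (Gordon): PV = PMT₁ / (r − g) = 1,980 / (r − 0.0023) = £567,064.44.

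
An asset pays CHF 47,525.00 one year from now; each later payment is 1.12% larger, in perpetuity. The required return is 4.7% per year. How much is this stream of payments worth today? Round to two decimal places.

CHF 1,327,513.97

Periodic rate r = 0.047 per year.
Growing perpetuity (Gordon): PV = PMT₁ / (r − g) = 47,525 / (r − 0.0112) = CHF 1,327,513.97.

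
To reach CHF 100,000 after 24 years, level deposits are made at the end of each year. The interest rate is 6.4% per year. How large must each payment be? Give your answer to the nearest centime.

CHF 1,864.81

Level ordinary annuity; solve FV = PMT × [((1+r)^n − 1)/r] for PMT.
Periodic rate r = 0.064 per year.
With n = 24: PMT = 100,000 / ([((1+r)^n − 1)/r]) = CHF 1,864.81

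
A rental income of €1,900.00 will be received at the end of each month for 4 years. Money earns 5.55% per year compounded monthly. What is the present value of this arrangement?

€81,617.68

This is an ordinary annuity: 48 payments of €1,900.00 at the end of each month.
Periodic rate r = 0.0555/12 per month; n is counted in months.
PV = PMT × [(1 − (1+r)^−n)/r] = 1,900 × [1 − (1+r)^−48] / r = €81,617.68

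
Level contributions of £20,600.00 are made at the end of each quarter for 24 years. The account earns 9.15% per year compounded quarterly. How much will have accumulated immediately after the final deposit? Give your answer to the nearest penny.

£6,996,637.96

This is an ordinary annuity: 96 deposits of £20,600.00 at the end of each quarter.
Periodic rate r = 0.0915/4 per quarter; n is counted in quarters.
FV = PMT × [((1+r)^n − 1)/r] = 20,600 × [(1+r)^96 − 1] / r = £6,996,637.96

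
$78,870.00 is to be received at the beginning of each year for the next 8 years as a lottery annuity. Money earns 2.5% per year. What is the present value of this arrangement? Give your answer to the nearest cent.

$579,646.44

This is an annuity due: 8 payments of $78,870.00 at the beginning of each year.
Periodic rate r = 0.025 per year.
PV = PMT × [(1 − (1+r)^−n)/r] × (1+r) = 78,870 × [1 − (1+r)^−8] / r × (1+r) = $579,646.44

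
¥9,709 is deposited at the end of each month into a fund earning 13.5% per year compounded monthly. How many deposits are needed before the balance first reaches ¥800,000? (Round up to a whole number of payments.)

59 payments

Periodic rate r = 0.135/12 per month; n is counted in months.
Ordinary annuity FV: 800,000 = 9,709 × [((1+r)^n − 1)/r].
(1+r)^n = 1 + 800,000 × r / 9,709, so n = ln(1 + 800,000·r/9,709) / ln(1+r) = 58.63.
Round up to a whole number of payments: n = 59.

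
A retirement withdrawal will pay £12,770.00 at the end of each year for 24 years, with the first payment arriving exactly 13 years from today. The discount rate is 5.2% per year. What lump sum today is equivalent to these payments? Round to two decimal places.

£94,065.92

Ordinary annuity of 24 payments, first payment at period 13.
Periodic rate r = 0.052 per year.
The ordinary-annuity PV formula values the stream one period before the first payment (period 12); discount that back 12 periods:
PV₀ = 12,770 × [1 − (1+r)^−24] / r × (1+r)^−12 = £94,065.92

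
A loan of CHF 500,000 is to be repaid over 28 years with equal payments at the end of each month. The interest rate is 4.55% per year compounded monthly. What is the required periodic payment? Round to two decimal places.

Level ordinary annuity; solve PV = PMT × [(1 − (1+r)^−n)/r] for PMT.
Periodic rate r = 0.0455/12 per month; n is counted in months.
With n = 336: PMT = 500,000 / ([(1 − (1+r)^−n)/r]) = CHF 2,634.51

CHF 2,634.51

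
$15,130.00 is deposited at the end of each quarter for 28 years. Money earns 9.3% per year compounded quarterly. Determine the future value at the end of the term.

This is an ordinary annuity: 112 deposits of $15,130.00 at the end of each quarter.
Periodic rate r = 0.093/4 per quarter; n is counted in quarters.
FV = PMT × [((1+r)^n − 1)/r] = 15,130 × [(1+r)^112 − 1] / r = $7,887,565.64

$7,887,565.64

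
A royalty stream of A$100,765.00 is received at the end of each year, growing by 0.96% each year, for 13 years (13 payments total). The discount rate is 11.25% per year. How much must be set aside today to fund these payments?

Periodic rate r = 0.1125 per year.
Growing ordinary annuity: PV = PMT₁ × [1 − ((1+g)/(1+r))^n] / (r − g) = 100,765 × [1 − ((1+0.0096)/(1+r))^13] / (r − 0.0096) = A$701,960.86.

A$701,960.86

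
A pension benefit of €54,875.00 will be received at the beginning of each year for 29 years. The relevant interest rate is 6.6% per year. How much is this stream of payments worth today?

€747,437.86

This is an annuity due: 29 payments of €54,875.00 at the beginning of each year.
Periodic rate r = 0.066 per year.
PV = PMT × [(1 − (1+r)^−n)/r] × (1+r) = 54,875 × [1 − (1+r)^−29] / r × (1+r) = €747,437.86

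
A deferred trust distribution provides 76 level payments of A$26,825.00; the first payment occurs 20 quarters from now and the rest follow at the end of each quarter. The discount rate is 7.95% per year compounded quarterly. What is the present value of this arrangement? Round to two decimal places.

Ordinary annuity of 76 payments, first payment at period 20.
Periodic rate r = 0.0795/4 per quarter; n is counted in quarters.
The ordinary-annuity PV formula values the stream one period before the first payment (period 19); discount that back 19 periods:
PV₀ = 26,825 × [1 − (1+r)^−76] / r × (1+r)^−19 = A$720,525.22

A$720,525.22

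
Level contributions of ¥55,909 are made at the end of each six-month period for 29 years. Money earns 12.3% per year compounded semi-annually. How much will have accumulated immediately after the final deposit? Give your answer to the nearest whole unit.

This is an ordinary annuity: 58 deposits of ¥55,909 at the end of each six-month period.
Periodic rate r = 0.123/2 per half-year; n is counted in half-years.
FV = PMT × [((1+r)^n − 1)/r] = 55,909 × [(1+r)^58 − 1] / r = ¥28,062,113

¥28,062,113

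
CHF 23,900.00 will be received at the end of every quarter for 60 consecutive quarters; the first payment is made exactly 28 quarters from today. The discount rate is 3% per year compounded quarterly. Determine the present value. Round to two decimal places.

CHF 940,997.53

Ordinary annuity of 60 payments, first payment at period 28.
Periodic rate r = 0.03/4 per quarter; n is counted in quarters.
The ordinary-annuity PV formula values the stream one period before the first payment (period 27); discount that back 27 periods:
PV₀ = 23,900 × [1 − (1+r)^−60] / r × (1+r)^−27 = CHF 940,997.53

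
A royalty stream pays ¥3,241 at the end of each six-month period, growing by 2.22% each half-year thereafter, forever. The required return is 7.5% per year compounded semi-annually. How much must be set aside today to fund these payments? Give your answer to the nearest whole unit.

¥211,830

Periodic rate r = 0.075/2 per half-year.
Growing perpetuity (Gordon): PV = PMT₁ / (r − g) = 3,241 / (r − 0.0222) = ¥211,830.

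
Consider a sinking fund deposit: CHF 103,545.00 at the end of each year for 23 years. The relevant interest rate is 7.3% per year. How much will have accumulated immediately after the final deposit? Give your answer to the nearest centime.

CHF 5,752,908.15

This is an ordinary annuity: 23 deposits of CHF 103,545.00 at the end of each year.
Periodic rate r = 0.073 per year.
FV = PMT × [((1+r)^n − 1)/r] = 103,545 × [(1+r)^23 − 1] / r = CHF 5,752,908.15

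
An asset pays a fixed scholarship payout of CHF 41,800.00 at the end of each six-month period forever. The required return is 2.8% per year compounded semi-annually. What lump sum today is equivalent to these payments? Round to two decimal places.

Periodic rate r = 0.028/2 per half-year.
Level perpetuity: PV = PMT / r = 41,800 / (0.028/2) = CHF 2,985,714.29.

CHF 2,985,714.29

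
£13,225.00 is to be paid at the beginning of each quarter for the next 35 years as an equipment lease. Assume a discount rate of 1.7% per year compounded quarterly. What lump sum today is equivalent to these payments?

This is an annuity due: 140 payments of £13,225.00 at the beginning of each quarter.
Periodic rate r = 0.017/4 per quarter; n is counted in quarters.
PV = PMT × [(1 − (1+r)^−n)/r] × (1+r) = 13,225 × [1 − (1+r)^−140] / r × (1+r) = £1,399,187.84

£1,399,187.84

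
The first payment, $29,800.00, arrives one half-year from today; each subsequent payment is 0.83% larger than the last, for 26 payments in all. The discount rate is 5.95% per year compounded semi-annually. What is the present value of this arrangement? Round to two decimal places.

Periodic rate r = 0.0595/2 per half-year; n is counted in half-years.
Growing ordinary annuity: PV = PMT₁ × [1 − ((1+g)/(1+r))^n] / (r − g) = 29,800 × [1 − ((1+0.0083)/(1+r))^26] / (r − 0.0083) = $585,573.45.

$585,573.45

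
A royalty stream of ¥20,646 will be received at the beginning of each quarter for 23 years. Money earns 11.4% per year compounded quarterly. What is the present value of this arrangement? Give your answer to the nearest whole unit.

¥688,911

This is an annuity due: 92 payments of ¥20,646 at the beginning of each quarter.
Periodic rate r = 0.114/4 per quarter; n is counted in quarters.
PV = PMT × [(1 − (1+r)^−n)/r] × (1+r) = 20,646 × [1 − (1+r)^−92] / r × (1+r) = ¥688,911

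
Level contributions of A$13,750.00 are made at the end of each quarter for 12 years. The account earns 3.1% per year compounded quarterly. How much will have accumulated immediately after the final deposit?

This is an ordinary annuity: 48 deposits of A$13,750.00 at the end of each quarter.
Periodic rate r = 0.031/4 per quarter; n is counted in quarters.
FV = PMT × [((1+r)^n − 1)/r] = 13,750 × [(1+r)^48 − 1] / r = A$795,821.84

A$795,821.84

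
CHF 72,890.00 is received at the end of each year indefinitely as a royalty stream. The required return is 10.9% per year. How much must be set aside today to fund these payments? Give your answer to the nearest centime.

CHF 668,715.60

Periodic rate r = 0.109 per year.
Level perpetuity: PV = PMT / r = 72,890 / (0.109) = CHF 668,715.60.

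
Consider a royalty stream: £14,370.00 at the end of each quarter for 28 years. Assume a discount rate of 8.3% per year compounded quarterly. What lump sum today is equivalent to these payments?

£623,112.91

This is an ordinary annuity: 112 payments of £14,370.00 at the end of each quarter.
Periodic rate r = 0.083/4 per quarter; n is counted in quarters.
PV = PMT × [(1 − (1+r)^−n)/r] = 14,370 × [1 − (1+r)^−112] / r = £623,112.91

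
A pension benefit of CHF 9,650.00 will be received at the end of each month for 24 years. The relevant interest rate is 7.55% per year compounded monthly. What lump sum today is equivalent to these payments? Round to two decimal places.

This is an ordinary annuity: 288 payments of CHF 9,650.00 at the end of each month.
Periodic rate r = 0.0755/12 per month; n is counted in months.
PV = PMT × [(1 − (1+r)^−n)/r] = 9,650 × [1 − (1+r)^−288] / r = CHF 1,281,841.72

CHF 1,281,841.72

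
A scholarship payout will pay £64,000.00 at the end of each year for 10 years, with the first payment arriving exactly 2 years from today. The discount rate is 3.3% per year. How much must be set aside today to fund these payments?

Ordinary annuity of 10 payments, first payment at period 2.
Periodic rate r = 0.033 per year.
The ordinary-annuity PV formula values the stream one period before the first payment (period 1); discount that back 1 periods:
PV₀ = 64,000 × [1 − (1+r)^−10] / r × (1+r)^−1 = £520,492.68

£520,492.68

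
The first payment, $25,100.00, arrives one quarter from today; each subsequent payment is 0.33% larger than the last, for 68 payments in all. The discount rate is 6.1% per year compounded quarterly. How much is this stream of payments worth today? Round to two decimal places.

$1,161,479.85

Periodic rate r = 0.061/4 per quarter; n is counted in quarters.
Growing ordinary annuity: PV = PMT₁ × [1 − ((1+g)/(1+r))^n] / (r − g) = 25,100 × [1 − ((1+0.0033)/(1+r))^68] / (r − 0.0033) = $1,161,479.85.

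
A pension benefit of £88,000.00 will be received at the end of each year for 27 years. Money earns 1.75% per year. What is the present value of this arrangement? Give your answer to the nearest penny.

This is an ordinary annuity: 27 payments of £88,000.00 at the end of each year.
Periodic rate r = 0.0175 per year.
PV = PMT × [(1 − (1+r)^−n)/r] = 88,000 × [1 − (1+r)^−27] / r = £1,880,711.93

£1,880,711.93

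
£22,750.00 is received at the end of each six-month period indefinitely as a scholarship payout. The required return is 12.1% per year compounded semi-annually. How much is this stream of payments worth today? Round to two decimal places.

£376,033.06

Periodic rate r = 0.121/2 per half-year.
Level perpetuity: PV = PMT / r = 22,750 / (0.121/2) = £376,033.06.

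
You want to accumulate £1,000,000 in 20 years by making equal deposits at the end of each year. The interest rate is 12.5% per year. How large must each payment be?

Level ordinary annuity; solve FV = PMT × [((1+r)^n − 1)/r] for PMT.
Periodic rate r = 0.125 per year.
With n = 20: PMT = 1,000,000 / ([((1+r)^n − 1)/r]) = £13,095.73

£13,095.73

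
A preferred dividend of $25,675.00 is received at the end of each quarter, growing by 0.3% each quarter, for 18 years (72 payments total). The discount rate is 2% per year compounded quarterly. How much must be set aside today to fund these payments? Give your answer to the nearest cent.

$1,715,287.52

Periodic rate r = 0.02/4 per quarter; n is counted in quarters.
Growing ordinary annuity: PV = PMT₁ × [1 − ((1+g)/(1+r))^n] / (r − g) = 25,675 × [1 − ((1+0.003)/(1+r))^72] / (r − 0.003) = $1,715,287.52.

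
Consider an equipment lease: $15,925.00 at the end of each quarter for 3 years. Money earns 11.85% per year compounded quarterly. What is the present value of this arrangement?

This is an ordinary annuity: 12 payments of $15,925.00 at the end of each quarter.
Periodic rate r = 0.1185/4 per quarter; n is counted in quarters.
PV = PMT × [(1 − (1+r)^−n)/r] = 15,925 × [1 − (1+r)^−12] / r = $158,872.95

$158,872.95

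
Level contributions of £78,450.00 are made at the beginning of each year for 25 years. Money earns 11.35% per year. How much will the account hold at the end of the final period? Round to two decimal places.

This is an annuity due: 25 deposits of £78,450.00 at the beginning of each year.
Periodic rate r = 0.1135 per year.
FV = PMT × [((1+r)^n − 1)/r] × (1+r) = 78,450 × [(1+r)^25 − 1] / r × (1+r) = £10,542,450.32

£10,542,450.32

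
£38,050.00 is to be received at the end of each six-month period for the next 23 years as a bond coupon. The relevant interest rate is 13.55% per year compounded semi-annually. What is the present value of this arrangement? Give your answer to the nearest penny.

£534,091.18

This is an ordinary annuity: 46 payments of £38,050.00 at the end of each six-month period.
Periodic rate r = 0.1355/2 per half-year; n is counted in half-years.
PV = PMT × [(1 − (1+r)^−n)/r] = 38,050 × [1 − (1+r)^−46] / r = £534,091.18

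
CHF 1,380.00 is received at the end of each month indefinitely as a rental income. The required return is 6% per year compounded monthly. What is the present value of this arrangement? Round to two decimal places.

Periodic rate r = 0.06/12 per month.
Level perpetuity: PV = PMT / r = 1,380 / (0.06/12) = CHF 276,000.00.

CHF 276,000.00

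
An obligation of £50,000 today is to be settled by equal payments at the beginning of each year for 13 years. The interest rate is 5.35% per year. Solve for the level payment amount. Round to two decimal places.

Level annuity due; solve PV = PMT × [(1 − (1+r)^−n)/r] × (1+r) for PMT.
Periodic rate r = 0.0535 per year.
With n = 13: PMT = 50,000 / ([(1 − (1+r)^−n)/r] × (1+r)) = £5,159.50

£5,159.50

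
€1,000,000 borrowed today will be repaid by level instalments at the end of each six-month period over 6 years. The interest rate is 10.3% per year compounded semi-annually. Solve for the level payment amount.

€113,781.90

Level ordinary annuity; solve PV = PMT × [(1 − (1+r)^−n)/r] for PMT.
Periodic rate r = 0.103/2 per half-year; n is counted in half-years.
With n = 12: PMT = 1,000,000 / ([(1 − (1+r)^−n)/r]) = €113,781.90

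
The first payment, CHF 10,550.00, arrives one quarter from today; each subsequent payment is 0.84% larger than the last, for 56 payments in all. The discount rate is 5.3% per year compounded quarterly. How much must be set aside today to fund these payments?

Periodic rate r = 0.053/4 per quarter; n is counted in quarters.
Growing ordinary annuity: PV = PMT₁ × [1 − ((1+g)/(1+r))^n] / (r − g) = 10,550 × [1 − ((1+0.0084)/(1+r))^56] / (r − 0.0084) = CHF 512,537.05.

CHF 512,537.05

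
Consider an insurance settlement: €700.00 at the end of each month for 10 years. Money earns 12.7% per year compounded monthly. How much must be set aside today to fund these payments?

This is an ordinary annuity: 120 payments of €700.00 at the end of each month.
Periodic rate r = 0.127/12 per month; n is counted in months.
PV = PMT × [(1 − (1+r)^−n)/r] = 700 × [1 − (1+r)^−120] / r = €47,442.67

€47,442.67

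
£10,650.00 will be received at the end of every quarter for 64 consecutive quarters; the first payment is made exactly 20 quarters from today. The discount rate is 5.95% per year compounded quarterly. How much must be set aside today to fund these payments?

Ordinary annuity of 64 payments, first payment at period 20.
Periodic rate r = 0.0595/4 per quarter; n is counted in quarters.
The ordinary-annuity PV formula values the stream one period before the first payment (period 19); discount that back 19 periods:
PV₀ = 10,650 × [1 − (1+r)^−64] / r × (1+r)^−19 = £330,613.02

£330,613.02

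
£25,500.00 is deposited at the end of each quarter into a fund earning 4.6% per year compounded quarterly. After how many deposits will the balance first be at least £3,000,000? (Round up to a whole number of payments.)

75 payments

Periodic rate r = 0.046/4 per quarter; n is counted in quarters.
Ordinary annuity FV: 3,000,000 = 25,500 × [((1+r)^n − 1)/r].
(1+r)^n = 1 + 3,000,000 × r / 25,500, so n = ln(1 + 3,000,000·r/25,500) / ln(1+r) = 74.83.
Round up to a whole number of payments: n = 75.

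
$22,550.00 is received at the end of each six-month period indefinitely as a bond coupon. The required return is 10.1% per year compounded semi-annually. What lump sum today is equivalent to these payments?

Periodic rate r = 0.101/2 per half-year.
Level perpetuity: PV = PMT / r = 22,550 / (0.101/2) = $446,534.65.

$446,534.65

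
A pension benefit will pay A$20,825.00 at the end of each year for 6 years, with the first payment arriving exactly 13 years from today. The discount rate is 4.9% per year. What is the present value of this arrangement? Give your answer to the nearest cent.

A$59,726.15

Ordinary annuity of 6 payments, first payment at period 13.
Periodic rate r = 0.049 per year.
The ordinary-annuity PV formula values the stream one period before the first payment (period 12); discount that back 12 periods:
PV₀ = 20,825 × [1 − (1+r)^−6] / r × (1+r)^−12 = A$59,726.15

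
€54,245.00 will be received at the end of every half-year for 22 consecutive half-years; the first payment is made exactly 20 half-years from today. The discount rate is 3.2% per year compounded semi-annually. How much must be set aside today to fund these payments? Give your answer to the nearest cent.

€739,135.85

Ordinary annuity of 22 payments, first payment at period 20.
Periodic rate r = 0.032/2 per half-year; n is counted in half-years.
The ordinary-annuity PV formula values the stream one period before the first payment (period 19); discount that back 19 periods:
PV₀ = 54,245 × [1 − (1+r)^−22] / r × (1+r)^−19 = €739,135.85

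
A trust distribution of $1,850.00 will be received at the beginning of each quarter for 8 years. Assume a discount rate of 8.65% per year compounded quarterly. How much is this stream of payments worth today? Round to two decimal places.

$43,325.51

This is an annuity due: 32 payments of $1,850.00 at the beginning of each quarter.
Periodic rate r = 0.0865/4 per quarter; n is counted in quarters.
PV = PMT × [(1 − (1+r)^−n)/r] × (1+r) = 1,850 × [1 − (1+r)^−32] / r × (1+r) = $43,325.51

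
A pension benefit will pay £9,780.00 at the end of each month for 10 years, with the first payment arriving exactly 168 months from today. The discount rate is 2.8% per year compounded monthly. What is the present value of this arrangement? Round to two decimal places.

£692,891.17

Ordinary annuity of 120 payments, first payment at period 168.
Periodic rate r = 0.028/12 per month; n is counted in months.
The ordinary-annuity PV formula values the stream one period before the first payment (period 167); discount that back 167 periods:
PV₀ = 9,780 × [1 − (1+r)^−120] / r × (1+r)^−167 = £692,891.17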